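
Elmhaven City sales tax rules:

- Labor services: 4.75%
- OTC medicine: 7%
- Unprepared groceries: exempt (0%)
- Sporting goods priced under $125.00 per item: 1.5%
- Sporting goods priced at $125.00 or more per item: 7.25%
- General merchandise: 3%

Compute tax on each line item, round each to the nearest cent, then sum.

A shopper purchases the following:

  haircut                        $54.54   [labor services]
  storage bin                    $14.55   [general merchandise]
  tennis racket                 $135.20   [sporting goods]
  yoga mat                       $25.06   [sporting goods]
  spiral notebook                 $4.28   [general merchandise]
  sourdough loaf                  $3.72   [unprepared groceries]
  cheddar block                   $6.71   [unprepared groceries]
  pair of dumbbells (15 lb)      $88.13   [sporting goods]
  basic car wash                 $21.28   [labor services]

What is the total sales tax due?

Haircut $54.54: labor services → 4.75% → $2.59
Storage bin $14.55: general merchandise → 3% → $0.44
Tennis racket $135.20: sporting goods, $125.00 or more → 7.25% → $9.80
Yoga mat $25.06: sporting goods, under $125.00 → 1.5% → $0.38
Spiral notebook $4.28: general merchandise → 3% → $0.13
Sourdough loaf $3.72: unprepared groceries → 0% → $0.00
Cheddar block $6.71: unprepared groceries → 0% → $0.00
Pair of dumbbells (15 lb) $88.13: sporting goods, under $125.00 → 1.5% → $1.32
Basic car wash $21.28: labor services → 4.75% → $1.01
Total tax = $2.59 + $0.44 + $9.80 + $0.38 + $0.13 + $1.32 + $1.01 = $15.67

$15.67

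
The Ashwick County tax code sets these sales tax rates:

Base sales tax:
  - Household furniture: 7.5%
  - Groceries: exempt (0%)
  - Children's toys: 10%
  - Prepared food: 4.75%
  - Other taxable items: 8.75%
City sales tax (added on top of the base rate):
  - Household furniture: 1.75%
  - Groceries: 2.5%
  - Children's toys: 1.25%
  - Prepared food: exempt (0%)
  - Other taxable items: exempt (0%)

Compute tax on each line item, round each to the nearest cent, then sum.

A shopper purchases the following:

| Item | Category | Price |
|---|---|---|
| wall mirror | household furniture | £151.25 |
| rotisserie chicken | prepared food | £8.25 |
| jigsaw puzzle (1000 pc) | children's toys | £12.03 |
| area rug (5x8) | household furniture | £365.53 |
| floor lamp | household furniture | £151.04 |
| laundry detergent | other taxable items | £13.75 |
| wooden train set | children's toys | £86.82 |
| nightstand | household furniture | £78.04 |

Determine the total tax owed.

Wall mirror £151.25: household furniture → 7.5% + 1.75% city = 9.25% → £13.99
Rotisserie chicken £8.25: prepared food → 4.75% + 0% city = 4.75% → £0.39
Jigsaw puzzle (1000 pc) £12.03: children's toys → 10% + 1.25% city = 11.25% → £1.35
Area rug (5x8) £365.53: household furniture → 7.5% + 1.75% city = 9.25% → £33.81
Floor lamp £151.04: household furniture → 7.5% + 1.75% city = 9.25% → £13.97
Laundry detergent £13.75: other taxable items → 8.75% + 0% city = 8.75% → £1.20
Wooden train set £86.82: children's toys → 10% + 1.25% city = 11.25% → £9.77
Nightstand £78.04: household furniture → 7.5% + 1.75% city = 9.25% → £7.22
Total tax = £13.99 + £0.39 + £1.35 + £33.81 + £13.97 + £1.20 + £9.77 + £7.22 = £81.70

£81.70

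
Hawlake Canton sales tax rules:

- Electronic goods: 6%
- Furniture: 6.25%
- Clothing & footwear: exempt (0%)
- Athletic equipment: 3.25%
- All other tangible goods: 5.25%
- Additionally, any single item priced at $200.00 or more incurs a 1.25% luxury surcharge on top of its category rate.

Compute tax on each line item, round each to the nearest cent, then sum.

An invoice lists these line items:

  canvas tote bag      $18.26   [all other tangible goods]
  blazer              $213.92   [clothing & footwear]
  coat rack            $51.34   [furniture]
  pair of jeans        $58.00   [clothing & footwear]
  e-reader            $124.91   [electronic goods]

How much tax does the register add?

$14.33

Canvas tote bag $18.26: all other tangible goods → 5.25% → $0.96
Blazer $213.92: clothing & footwear → 0% + 1.25% surcharge = 1.25% → $2.67
Coat rack $51.34: furniture → 6.25% → $3.21
Pair of jeans $58.00: clothing & footwear → 0% → $0.00
E-reader $124.91: electronic goods → 6% → $7.49
Total tax = $0.96 + $2.67 + $3.21 + $7.49 = $14.33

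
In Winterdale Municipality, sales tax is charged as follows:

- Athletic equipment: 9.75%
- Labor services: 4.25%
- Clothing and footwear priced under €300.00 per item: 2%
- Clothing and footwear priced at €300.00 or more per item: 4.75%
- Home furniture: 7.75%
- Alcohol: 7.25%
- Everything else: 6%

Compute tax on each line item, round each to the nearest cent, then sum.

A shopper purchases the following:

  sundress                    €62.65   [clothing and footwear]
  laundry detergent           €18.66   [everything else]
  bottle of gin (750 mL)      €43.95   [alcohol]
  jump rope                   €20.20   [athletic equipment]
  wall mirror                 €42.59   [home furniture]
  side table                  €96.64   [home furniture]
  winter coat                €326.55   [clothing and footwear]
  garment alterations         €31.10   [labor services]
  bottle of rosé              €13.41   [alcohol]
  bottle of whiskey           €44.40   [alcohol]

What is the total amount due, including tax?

Sundress €62.65: clothing and footwear, under €300.00 → 2% → €1.25
Laundry detergent €18.66: everything else → 6% → €1.12
Bottle of gin (750 mL) €43.95: alcohol → 7.25% → €3.19
Jump rope €20.20: athletic equipment → 9.75% → €1.97
Wall mirror €42.59: home furniture → 7.75% → €3.30
Side table €96.64: home furniture → 7.75% → €7.49
Winter coat €326.55: clothing and footwear, €300.00 or more → 4.75% → €15.51
Garment alterations €31.10: labor services → 4.25% → €1.32
Bottle of rosé €13.41: alcohol → 7.25% → €0.97
Bottle of whiskey €44.40: alcohol → 7.25% → €3.22
Subtotal = €700.15; tax = €39.34; total due = €739.49

€739.49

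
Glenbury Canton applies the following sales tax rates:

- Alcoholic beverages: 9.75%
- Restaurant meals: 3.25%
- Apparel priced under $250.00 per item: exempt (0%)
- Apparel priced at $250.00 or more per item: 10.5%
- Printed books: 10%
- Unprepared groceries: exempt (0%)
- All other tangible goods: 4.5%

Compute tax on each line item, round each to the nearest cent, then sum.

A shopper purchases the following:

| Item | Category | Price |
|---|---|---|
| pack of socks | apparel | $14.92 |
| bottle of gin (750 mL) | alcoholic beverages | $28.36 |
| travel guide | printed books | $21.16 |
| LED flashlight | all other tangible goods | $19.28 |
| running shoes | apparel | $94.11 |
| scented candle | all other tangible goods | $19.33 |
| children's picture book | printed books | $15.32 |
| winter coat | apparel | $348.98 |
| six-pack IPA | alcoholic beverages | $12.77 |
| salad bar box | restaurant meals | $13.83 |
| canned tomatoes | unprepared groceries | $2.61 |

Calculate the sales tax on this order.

Pack of socks $14.92: apparel, under $250.00 → 0% → $0.00
Bottle of gin (750 mL) $28.36: alcoholic beverages → 9.75% → $2.77
Travel guide $21.16: printed books → 10% → $2.12
LED flashlight $19.28: all other tangible goods → 4.5% → $0.87
Running shoes $94.11: apparel, under $250.00 → 0% → $0.00
Scented candle $19.33: all other tangible goods → 4.5% → $0.87
Children's picture book $15.32: printed books → 10% → $1.53
Winter coat $348.98: apparel, $250.00 or more → 10.5% → $36.64
Six-pack IPA $12.77: alcoholic beverages → 9.75% → $1.25
Salad bar box $13.83: restaurant meals → 3.25% → $0.45
Canned tomatoes $2.61: unprepared groceries → 0% → $0.00
Total tax = $2.77 + $2.12 + $0.87 + $0.87 + $1.53 + $36.64 + $1.25 + $0.45 = $46.50

$46.50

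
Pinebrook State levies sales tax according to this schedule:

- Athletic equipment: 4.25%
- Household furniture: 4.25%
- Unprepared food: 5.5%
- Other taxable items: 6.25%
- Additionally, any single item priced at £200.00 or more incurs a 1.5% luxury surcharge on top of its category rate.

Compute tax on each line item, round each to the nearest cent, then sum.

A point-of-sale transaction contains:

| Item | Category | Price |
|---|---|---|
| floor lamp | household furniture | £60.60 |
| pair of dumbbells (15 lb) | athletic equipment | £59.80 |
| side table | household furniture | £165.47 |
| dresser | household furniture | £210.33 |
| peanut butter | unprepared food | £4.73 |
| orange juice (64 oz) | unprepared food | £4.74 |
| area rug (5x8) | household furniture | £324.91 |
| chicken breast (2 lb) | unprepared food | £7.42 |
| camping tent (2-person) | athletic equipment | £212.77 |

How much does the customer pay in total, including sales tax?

£1106.85

Floor lamp £60.60: household furniture → 4.25% → £2.58
Pair of dumbbells (15 lb) £59.80: athletic equipment → 4.25% → £2.54
Side table £165.47: household furniture → 4.25% → £7.03
Dresser £210.33: household furniture → 4.25% + 1.5% surcharge = 5.75% → £12.09
Peanut butter £4.73: unprepared food → 5.5% → £0.26
Orange juice (64 oz) £4.74: unprepared food → 5.5% → £0.26
Area rug (5x8) £324.91: household furniture → 4.25% + 1.5% surcharge = 5.75% → £18.68
Chicken breast (2 lb) £7.42: unprepared food → 5.5% → £0.41
Camping tent (2-person) £212.77: athletic equipment → 4.25% + 1.5% surcharge = 5.75% → £12.23
Subtotal = £1050.77; tax = £56.08; total due = £1106.85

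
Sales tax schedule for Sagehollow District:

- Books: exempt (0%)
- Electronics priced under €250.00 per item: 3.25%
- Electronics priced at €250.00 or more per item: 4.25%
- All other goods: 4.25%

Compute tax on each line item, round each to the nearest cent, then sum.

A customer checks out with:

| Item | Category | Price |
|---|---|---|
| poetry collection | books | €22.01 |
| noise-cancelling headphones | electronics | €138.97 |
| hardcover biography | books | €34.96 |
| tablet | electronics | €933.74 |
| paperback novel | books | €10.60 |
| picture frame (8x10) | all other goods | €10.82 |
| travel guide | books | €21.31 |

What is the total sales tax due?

€44.66

Poetry collection €22.01: books → 0% → €0.00
Noise-cancelling headphones €138.97: electronics, under €250.00 → 3.25% → €4.52
Hardcover biography €34.96: books → 0% → €0.00
Tablet €933.74: electronics, €250.00 or more → 4.25% → €39.68
Paperback novel €10.60: books → 0% → €0.00
Picture frame (8x10) €10.82: all other goods → 4.25% → €0.46
Travel guide €21.31: books → 0% → €0.00
Total tax = €4.52 + €39.68 + €0.46 = €44.66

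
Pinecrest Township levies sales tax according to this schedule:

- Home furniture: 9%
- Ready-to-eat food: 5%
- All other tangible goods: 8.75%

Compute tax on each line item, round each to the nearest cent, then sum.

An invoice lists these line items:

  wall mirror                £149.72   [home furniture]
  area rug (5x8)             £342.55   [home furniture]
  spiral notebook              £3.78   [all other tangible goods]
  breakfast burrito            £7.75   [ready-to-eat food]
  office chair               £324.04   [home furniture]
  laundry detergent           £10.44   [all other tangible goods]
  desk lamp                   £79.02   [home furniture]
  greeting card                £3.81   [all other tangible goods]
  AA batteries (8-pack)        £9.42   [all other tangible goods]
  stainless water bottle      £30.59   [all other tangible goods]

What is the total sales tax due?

Wall mirror £149.72: home furniture → 9% → £13.47
Area rug (5x8) £342.55: home furniture → 9% → £30.83
Spiral notebook £3.78: all other tangible goods → 8.75% → £0.33
Breakfast burrito £7.75: ready-to-eat food → 5% → £0.39
Office chair £324.04: home furniture → 9% → £29.16
Laundry detergent £10.44: all other tangible goods → 8.75% → £0.91
Desk lamp £79.02: home furniture → 9% → £7.11
Greeting card £3.81: all other tangible goods → 8.75% → £0.33
AA batteries (8-pack) £9.42: all other tangible goods → 8.75% → £0.82
Stainless water bottle £30.59: all other tangible goods → 8.75% → £2.68
Total tax = £13.47 + £30.83 + £0.33 + £0.39 + £29.16 + £0.91 + £7.11 + £0.33 + £0.82 + £2.68 = £86.03

£86.03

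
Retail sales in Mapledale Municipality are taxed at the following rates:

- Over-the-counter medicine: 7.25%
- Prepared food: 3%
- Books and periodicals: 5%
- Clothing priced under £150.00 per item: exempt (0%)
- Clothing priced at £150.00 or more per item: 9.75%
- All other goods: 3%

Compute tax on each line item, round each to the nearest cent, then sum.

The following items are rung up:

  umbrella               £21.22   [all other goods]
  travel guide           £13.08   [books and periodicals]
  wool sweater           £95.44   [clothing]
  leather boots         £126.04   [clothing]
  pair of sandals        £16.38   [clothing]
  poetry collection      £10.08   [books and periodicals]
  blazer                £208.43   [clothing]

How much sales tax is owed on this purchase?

Umbrella £21.22: all other goods → 3% → £0.64
Travel guide £13.08: books and periodicals → 5% → £0.65
Wool sweater £95.44: clothing, under £150.00 → 0% → £0.00
Leather boots £126.04: clothing, under £150.00 → 0% → £0.00
Pair of sandals £16.38: clothing, under £150.00 → 0% → £0.00
Poetry collection £10.08: books and periodicals → 5% → £0.50
Blazer £208.43: clothing, £150.00 or more → 9.75% → £20.32
Total tax = £0.64 + £0.65 + £0.50 + £20.32 = £22.11

£22.11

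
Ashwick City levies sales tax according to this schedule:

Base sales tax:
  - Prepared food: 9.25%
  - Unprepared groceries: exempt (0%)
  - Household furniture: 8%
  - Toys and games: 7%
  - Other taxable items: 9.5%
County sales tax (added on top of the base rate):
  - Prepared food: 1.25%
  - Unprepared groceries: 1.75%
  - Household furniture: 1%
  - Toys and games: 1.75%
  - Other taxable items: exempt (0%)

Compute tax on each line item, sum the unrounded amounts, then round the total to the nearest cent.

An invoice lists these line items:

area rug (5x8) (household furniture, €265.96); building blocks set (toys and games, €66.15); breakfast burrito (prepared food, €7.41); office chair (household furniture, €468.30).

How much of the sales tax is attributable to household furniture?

Area rug (5x8) €265.96: household furniture → 8% + 1% county = 9% → €23.9364
Office chair €468.30: household furniture → 8% + 1% county = 9% → €42.147
Tax on household furniture: unrounded sum = €66.0834 → €66.08

€66.08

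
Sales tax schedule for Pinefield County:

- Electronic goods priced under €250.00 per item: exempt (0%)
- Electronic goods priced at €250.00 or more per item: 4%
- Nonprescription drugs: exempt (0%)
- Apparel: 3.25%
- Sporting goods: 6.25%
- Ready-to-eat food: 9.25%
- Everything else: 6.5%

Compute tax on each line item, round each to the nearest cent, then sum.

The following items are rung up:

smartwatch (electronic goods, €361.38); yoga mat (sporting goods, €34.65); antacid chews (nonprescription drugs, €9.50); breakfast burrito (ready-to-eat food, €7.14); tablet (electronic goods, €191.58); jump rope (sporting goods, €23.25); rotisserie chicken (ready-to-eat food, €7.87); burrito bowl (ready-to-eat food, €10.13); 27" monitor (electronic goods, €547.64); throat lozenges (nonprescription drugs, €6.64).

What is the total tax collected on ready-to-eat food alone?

€2.33

Breakfast burrito €7.14: ready-to-eat food → 9.25% → €0.66
Rotisserie chicken €7.87: ready-to-eat food → 9.25% → €0.73
Burrito bowl €10.13: ready-to-eat food → 9.25% → €0.94
Tax on ready-to-eat food = €0.66 + €0.73 + €0.94 = €2.33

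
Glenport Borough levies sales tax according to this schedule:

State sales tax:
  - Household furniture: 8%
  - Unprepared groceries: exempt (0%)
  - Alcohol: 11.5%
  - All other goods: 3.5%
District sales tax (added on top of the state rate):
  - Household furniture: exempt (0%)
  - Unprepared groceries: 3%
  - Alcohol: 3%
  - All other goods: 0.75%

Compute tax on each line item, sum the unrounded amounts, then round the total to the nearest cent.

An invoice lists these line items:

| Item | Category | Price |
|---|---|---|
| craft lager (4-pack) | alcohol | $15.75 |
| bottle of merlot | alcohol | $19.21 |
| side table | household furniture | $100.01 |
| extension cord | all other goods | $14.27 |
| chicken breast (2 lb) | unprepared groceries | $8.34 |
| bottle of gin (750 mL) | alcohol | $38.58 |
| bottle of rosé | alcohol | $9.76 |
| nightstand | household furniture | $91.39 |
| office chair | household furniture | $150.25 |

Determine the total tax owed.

$40.27

Craft lager (4-pack) $15.75: alcohol → 11.5% + 3% district = 14.5% → $2.28375
Bottle of merlot $19.21: alcohol → 11.5% + 3% district = 14.5% → $2.78545
Side table $100.01: household furniture → 8% + 0% district = 8% → $8.0008
Extension cord $14.27: all other goods → 3.5% + 0.75% district = 4.25% → $0.606475
Chicken breast (2 lb) $8.34: unprepared groceries → 0% + 3% district = 3% → $0.2502
Bottle of gin (750 mL) $38.58: alcohol → 11.5% + 3% district = 14.5% → $5.5941
Bottle of rosé $9.76: alcohol → 11.5% + 3% district = 14.5% → $1.4152
Nightstand $91.39: household furniture → 8% + 0% district = 8% → $7.3112
Office chair $150.25: household furniture → 8% + 0% district = 8% → $12.02
Unrounded tax sum = $40.267175 → $40.27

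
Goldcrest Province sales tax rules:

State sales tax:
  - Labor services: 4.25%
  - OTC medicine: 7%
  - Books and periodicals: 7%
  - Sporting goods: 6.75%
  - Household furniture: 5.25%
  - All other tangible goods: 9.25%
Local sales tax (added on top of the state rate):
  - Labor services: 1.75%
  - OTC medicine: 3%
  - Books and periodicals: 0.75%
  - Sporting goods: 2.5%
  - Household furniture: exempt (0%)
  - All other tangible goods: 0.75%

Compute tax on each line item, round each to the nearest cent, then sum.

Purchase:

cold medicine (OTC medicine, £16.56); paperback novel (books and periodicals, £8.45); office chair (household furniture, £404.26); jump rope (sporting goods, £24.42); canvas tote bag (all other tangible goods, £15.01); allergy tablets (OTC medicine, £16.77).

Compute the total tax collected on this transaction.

Cold medicine £16.56: OTC medicine → 7% + 3% local = 10% → £1.66
Paperback novel £8.45: books and periodicals → 7% + 0.75% local = 7.75% → £0.65
Office chair £404.26: household furniture → 5.25% + 0% local = 5.25% → £21.22
Jump rope £24.42: sporting goods → 6.75% + 2.5% local = 9.25% → £2.26
Canvas tote bag £15.01: all other tangible goods → 9.25% + 0.75% local = 10% → £1.50
Allergy tablets £16.77: OTC medicine → 7% + 3% local = 10% → £1.68
Total tax = £1.66 + £0.65 + £21.22 + £2.26 + £1.50 + £1.68 = £28.97

£28.97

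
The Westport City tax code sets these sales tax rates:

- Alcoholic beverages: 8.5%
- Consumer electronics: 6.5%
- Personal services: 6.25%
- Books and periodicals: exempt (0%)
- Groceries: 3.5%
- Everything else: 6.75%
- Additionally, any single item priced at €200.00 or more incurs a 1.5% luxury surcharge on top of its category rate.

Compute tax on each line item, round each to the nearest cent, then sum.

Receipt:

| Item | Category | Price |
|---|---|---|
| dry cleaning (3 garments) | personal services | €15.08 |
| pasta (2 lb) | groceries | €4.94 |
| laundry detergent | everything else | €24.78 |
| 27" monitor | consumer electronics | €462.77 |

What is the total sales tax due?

€39.80

Dry cleaning (3 garments) €15.08: personal services → 6.25% → €0.94
Pasta (2 lb) €4.94: groceries → 3.5% → €0.17
Laundry detergent €24.78: everything else → 6.75% → €1.67
27" monitor €462.77: consumer electronics → 6.5% + 1.5% surcharge = 8% → €37.02
Total tax = €0.94 + €0.17 + €1.67 + €37.02 = €39.80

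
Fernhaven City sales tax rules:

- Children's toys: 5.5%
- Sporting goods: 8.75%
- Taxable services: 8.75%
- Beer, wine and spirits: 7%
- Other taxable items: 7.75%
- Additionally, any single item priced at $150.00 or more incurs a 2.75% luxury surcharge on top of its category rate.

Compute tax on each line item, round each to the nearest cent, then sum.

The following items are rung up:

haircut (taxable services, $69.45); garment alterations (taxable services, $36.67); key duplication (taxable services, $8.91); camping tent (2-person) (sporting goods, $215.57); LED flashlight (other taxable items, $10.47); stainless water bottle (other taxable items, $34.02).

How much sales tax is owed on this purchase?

Haircut $69.45: taxable services → 8.75% → $6.08
Garment alterations $36.67: taxable services → 8.75% → $3.21
Key duplication $8.91: taxable services → 8.75% → $0.78
Camping tent (2-person) $215.57: sporting goods → 8.75% + 2.75% surcharge = 11.5% → $24.79
LED flashlight $10.47: other taxable items → 7.75% → $0.81
Stainless water bottle $34.02: other taxable items → 7.75% → $2.64
Total tax = $6.08 + $3.21 + $0.78 + $24.79 + $0.81 + $2.64 = $38.31

$38.31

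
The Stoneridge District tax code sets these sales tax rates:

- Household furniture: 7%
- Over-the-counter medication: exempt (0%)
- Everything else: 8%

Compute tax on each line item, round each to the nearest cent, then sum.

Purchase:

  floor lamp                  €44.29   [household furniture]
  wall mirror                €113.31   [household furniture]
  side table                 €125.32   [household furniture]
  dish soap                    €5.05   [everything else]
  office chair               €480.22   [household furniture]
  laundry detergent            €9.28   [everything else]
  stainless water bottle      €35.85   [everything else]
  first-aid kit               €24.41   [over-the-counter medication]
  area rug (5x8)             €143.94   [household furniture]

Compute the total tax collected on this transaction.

Floor lamp €44.29: household furniture → 7% → €3.10
Wall mirror €113.31: household furniture → 7% → €7.93
Side table €125.32: household furniture → 7% → €8.77
Dish soap €5.05: everything else → 8% → €0.40
Office chair €480.22: household furniture → 7% → €33.62
Laundry detergent €9.28: everything else → 8% → €0.74
Stainless water bottle €35.85: everything else → 8% → €2.87
First-aid kit €24.41: over-the-counter medication → 0% → €0.00
Area rug (5x8) €143.94: household furniture → 7% → €10.08
Total tax = €3.10 + €7.93 + €8.77 + €0.40 + €33.62 + €0.74 + €2.87 + €10.08 = €67.51

€67.51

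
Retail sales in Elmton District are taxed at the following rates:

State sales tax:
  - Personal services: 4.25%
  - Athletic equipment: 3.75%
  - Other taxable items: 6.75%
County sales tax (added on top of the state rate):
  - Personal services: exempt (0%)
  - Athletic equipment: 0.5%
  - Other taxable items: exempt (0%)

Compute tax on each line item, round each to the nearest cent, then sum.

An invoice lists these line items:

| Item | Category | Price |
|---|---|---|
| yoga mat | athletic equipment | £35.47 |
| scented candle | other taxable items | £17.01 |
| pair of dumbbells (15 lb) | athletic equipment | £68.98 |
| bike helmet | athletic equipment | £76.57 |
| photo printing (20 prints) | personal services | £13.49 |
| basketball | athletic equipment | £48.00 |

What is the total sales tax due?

Yoga mat £35.47: athletic equipment → 3.75% + 0.5% county = 4.25% → £1.51
Scented candle £17.01: other taxable items → 6.75% + 0% county = 6.75% → £1.15
Pair of dumbbells (15 lb) £68.98: athletic equipment → 3.75% + 0.5% county = 4.25% → £2.93
Bike helmet £76.57: athletic equipment → 3.75% + 0.5% county = 4.25% → £3.25
Photo printing (20 prints) £13.49: personal services → 4.25% + 0% county = 4.25% → £0.57
Basketball £48.00: athletic equipment → 3.75% + 0.5% county = 4.25% → £2.04
Total tax = £1.51 + £1.15 + £2.93 + £3.25 + £0.57 + £2.04 = £11.45

£11.45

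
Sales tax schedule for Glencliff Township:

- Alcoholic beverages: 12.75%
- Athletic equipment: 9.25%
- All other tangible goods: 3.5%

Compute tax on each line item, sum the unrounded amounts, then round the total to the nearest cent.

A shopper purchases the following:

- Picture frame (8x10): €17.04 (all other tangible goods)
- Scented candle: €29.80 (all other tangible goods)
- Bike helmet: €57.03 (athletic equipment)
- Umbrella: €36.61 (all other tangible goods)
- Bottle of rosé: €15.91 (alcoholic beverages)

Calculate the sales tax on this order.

Picture frame (8x10) €17.04: all other tangible goods → 3.5% → €0.5964
Scented candle €29.80: all other tangible goods → 3.5% → €1.043
Bike helmet €57.03: athletic equipment → 9.25% → €5.275275
Umbrella €36.61: all other tangible goods → 3.5% → €1.28135
Bottle of rosé €15.91: alcoholic beverages → 12.75% → €2.028525
Unrounded tax sum = €10.22455 → €10.22

€10.22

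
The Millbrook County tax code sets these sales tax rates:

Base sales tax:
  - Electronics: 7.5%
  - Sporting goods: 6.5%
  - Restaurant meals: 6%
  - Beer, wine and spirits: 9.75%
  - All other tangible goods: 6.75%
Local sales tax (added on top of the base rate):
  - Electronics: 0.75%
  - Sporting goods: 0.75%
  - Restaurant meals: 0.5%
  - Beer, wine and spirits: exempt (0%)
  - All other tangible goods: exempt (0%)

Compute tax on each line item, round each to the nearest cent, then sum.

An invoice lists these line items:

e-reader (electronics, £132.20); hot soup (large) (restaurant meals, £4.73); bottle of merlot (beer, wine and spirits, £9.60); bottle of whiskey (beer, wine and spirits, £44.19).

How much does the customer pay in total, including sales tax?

E-reader £132.20: electronics → 7.5% + 0.75% local = 8.25% → £10.91
Hot soup (large) £4.73: restaurant meals → 6% + 0.5% local = 6.5% → £0.31
Bottle of merlot £9.60: beer, wine and spirits → 9.75% + 0% local = 9.75% → £0.94
Bottle of whiskey £44.19: beer, wine and spirits → 9.75% + 0% local = 9.75% → £4.31
Subtotal = £190.72; tax = £16.47; total due = £207.19

£207.19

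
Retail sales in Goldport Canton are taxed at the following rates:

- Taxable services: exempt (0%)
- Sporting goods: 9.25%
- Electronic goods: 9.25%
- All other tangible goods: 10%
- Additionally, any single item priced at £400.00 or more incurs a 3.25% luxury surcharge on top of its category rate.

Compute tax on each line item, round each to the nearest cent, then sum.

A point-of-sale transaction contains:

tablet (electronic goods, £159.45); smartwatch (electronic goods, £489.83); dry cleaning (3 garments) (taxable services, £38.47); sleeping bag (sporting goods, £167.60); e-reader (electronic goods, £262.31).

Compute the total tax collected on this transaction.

£115.74

Tablet £159.45: electronic goods → 9.25% → £14.75
Smartwatch £489.83: electronic goods → 9.25% + 3.25% surcharge = 12.5% → £61.23
Dry cleaning (3 garments) £38.47: taxable services → 0% → £0.00
Sleeping bag £167.60: sporting goods → 9.25% → £15.50
E-reader £262.31: electronic goods → 9.25% → £24.26
Total tax = £14.75 + £61.23 + £15.50 + £24.26 = £115.74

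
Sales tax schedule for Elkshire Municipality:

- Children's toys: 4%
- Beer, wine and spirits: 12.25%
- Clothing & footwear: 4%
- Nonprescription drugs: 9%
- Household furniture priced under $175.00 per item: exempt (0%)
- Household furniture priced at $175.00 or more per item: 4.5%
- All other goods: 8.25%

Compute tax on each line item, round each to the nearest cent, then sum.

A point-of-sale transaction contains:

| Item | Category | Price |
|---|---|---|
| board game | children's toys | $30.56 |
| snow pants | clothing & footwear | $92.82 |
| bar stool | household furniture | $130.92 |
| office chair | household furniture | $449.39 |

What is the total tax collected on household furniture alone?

Bar stool $130.92: household furniture, under $175.00 → 0% → $0.00
Office chair $449.39: household furniture, $175.00 or more → 4.5% → $20.22
Tax on household furniture = $0.00 + $20.22 = $20.22

$20.22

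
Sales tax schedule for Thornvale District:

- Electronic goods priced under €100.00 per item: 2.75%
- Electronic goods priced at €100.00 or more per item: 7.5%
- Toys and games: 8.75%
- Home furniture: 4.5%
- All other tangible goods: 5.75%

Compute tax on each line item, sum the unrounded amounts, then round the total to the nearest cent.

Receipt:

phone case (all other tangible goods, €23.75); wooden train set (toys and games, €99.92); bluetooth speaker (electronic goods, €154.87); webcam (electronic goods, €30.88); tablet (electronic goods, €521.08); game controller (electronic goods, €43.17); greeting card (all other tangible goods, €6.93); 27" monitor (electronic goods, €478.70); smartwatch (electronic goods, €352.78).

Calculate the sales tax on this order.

€125.60

Phone case €23.75: all other tangible goods → 5.75% → €1.365625
Wooden train set €99.92: toys and games → 8.75% → €8.743
Bluetooth speaker €154.87: electronic goods, €100.00 or more → 7.5% → €11.61525
Webcam €30.88: electronic goods, under €100.00 → 2.75% → €0.8492
Tablet €521.08: electronic goods, €100.00 or more → 7.5% → €39.081
Game controller €43.17: electronic goods, under €100.00 → 2.75% → €1.187175
Greeting card €6.93: all other tangible goods → 5.75% → €0.398475
27" monitor €478.70: electronic goods, €100.00 or more → 7.5% → €35.9025
Smartwatch €352.78: electronic goods, €100.00 or more → 7.5% → €26.4585
Unrounded tax sum = €125.600725 → €125.60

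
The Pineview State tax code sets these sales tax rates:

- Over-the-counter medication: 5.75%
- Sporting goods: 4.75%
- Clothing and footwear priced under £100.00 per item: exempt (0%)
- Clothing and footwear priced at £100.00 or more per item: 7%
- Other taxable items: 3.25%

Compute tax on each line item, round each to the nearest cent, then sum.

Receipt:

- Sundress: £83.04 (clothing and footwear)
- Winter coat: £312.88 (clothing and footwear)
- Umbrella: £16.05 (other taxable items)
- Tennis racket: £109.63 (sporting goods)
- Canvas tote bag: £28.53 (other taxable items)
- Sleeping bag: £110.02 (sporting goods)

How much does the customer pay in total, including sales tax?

£693.94

Sundress £83.04: clothing and footwear, under £100.00 → 0% → £0.00
Winter coat £312.88: clothing and footwear, £100.00 or more → 7% → £21.90
Umbrella £16.05: other taxable items → 3.25% → £0.52
Tennis racket £109.63: sporting goods → 4.75% → £5.21
Canvas tote bag £28.53: other taxable items → 3.25% → £0.93
Sleeping bag £110.02: sporting goods → 4.75% → £5.23
Subtotal = £660.15; tax = £33.79; total due = £693.94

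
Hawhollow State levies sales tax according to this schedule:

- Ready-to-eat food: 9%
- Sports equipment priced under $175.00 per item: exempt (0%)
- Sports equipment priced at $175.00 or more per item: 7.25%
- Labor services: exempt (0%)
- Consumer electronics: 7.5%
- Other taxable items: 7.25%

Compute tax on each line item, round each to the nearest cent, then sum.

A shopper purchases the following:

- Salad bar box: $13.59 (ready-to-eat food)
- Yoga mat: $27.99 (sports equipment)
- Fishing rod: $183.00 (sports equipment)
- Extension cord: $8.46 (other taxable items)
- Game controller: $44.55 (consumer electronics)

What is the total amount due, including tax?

$296.03

Salad bar box $13.59: ready-to-eat food → 9% → $1.22
Yoga mat $27.99: sports equipment, under $175.00 → 0% → $0.00
Fishing rod $183.00: sports equipment, $175.00 or more → 7.25% → $13.27
Extension cord $8.46: other taxable items → 7.25% → $0.61
Game controller $44.55: consumer electronics → 7.5% → $3.34
Subtotal = $277.59; tax = $18.44; total due = $296.03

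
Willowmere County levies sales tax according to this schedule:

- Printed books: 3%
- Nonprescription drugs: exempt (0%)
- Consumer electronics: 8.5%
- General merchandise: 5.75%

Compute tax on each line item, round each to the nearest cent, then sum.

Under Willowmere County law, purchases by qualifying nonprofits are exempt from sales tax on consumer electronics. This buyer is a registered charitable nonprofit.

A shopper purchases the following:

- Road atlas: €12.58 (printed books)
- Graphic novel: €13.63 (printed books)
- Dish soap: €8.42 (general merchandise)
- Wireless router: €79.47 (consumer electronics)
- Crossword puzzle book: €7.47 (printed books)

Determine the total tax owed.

Road atlas €12.58: printed books → 3% → €0.38
Graphic novel €13.63: printed books → 3% → €0.41
Dish soap €8.42: general merchandise → 5.75% → €0.48
Wireless router €79.47: consumer electronics, buyer-exempt → 0% → €0.00
Crossword puzzle book €7.47: printed books → 3% → €0.22
Total tax = €0.38 + €0.41 + €0.48 + €0.22 = €1.49

€1.49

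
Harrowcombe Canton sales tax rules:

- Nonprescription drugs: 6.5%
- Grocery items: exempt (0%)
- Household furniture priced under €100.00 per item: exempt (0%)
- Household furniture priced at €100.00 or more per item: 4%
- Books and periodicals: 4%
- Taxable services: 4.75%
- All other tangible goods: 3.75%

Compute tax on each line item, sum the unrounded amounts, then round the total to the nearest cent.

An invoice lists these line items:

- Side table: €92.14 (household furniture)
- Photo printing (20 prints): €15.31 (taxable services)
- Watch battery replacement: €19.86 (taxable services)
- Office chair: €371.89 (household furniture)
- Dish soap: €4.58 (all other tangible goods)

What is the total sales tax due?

€16.72

Side table €92.14: household furniture, under €100.00 → 0% → €0.00
Photo printing (20 prints) €15.31: taxable services → 4.75% → €0.727225
Watch battery replacement €19.86: taxable services → 4.75% → €0.94335
Office chair €371.89: household furniture, €100.00 or more → 4% → €14.8756
Dish soap €4.58: all other tangible goods → 3.75% → €0.17175
Unrounded tax sum = €16.717925 → €16.72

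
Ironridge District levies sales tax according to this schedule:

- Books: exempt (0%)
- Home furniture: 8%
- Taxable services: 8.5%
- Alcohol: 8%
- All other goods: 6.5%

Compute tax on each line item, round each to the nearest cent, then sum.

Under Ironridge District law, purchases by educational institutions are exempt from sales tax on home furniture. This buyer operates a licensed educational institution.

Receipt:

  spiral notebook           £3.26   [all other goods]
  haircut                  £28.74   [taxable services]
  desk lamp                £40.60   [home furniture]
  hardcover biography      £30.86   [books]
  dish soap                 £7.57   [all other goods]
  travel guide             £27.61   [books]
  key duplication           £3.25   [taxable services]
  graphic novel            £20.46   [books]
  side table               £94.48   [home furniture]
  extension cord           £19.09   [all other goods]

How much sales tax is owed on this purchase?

Spiral notebook £3.26: all other goods → 6.5% → £0.21
Haircut £28.74: taxable services → 8.5% → £2.44
Desk lamp £40.60: home furniture, buyer-exempt → 0% → £0.00
Hardcover biography £30.86: books → 0% → £0.00
Dish soap £7.57: all other goods → 6.5% → £0.49
Travel guide £27.61: books → 0% → £0.00
Key duplication £3.25: taxable services → 8.5% → £0.28
Graphic novel £20.46: books → 0% → £0.00
Side table £94.48: home furniture, buyer-exempt → 0% → £0.00
Extension cord £19.09: all other goods → 6.5% → £1.24
Total tax = £0.21 + £2.44 + £0.49 + £0.28 + £1.24 = £4.66

£4.66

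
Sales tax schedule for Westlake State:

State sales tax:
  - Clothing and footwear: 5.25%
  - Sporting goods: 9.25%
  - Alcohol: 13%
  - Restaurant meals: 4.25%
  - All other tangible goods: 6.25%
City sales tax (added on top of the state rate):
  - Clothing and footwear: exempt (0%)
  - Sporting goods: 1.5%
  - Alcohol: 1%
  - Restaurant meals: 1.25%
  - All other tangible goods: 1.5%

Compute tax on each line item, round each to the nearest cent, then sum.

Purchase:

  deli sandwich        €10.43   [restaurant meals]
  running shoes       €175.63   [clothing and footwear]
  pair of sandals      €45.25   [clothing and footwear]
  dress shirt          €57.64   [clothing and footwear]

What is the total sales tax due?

€15.20

Deli sandwich €10.43: restaurant meals → 4.25% + 1.25% city = 5.5% → €0.57
Running shoes €175.63: clothing and footwear → 5.25% + 0% city = 5.25% → €9.22
Pair of sandals €45.25: clothing and footwear → 5.25% + 0% city = 5.25% → €2.38
Dress shirt €57.64: clothing and footwear → 5.25% + 0% city = 5.25% → €3.03
Total tax = €0.57 + €9.22 + €2.38 + €3.03 = €15.20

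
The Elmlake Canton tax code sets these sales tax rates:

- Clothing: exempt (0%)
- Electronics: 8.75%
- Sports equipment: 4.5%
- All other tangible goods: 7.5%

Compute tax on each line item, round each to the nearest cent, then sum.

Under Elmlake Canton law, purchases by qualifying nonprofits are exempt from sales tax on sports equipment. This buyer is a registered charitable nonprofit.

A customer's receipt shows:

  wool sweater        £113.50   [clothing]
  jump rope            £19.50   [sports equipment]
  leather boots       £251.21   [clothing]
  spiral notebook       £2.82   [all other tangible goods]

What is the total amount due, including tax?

£387.24

Wool sweater £113.50: clothing → 0% → £0.00
Jump rope £19.50: sports equipment, buyer-exempt → 0% → £0.00
Leather boots £251.21: clothing → 0% → £0.00
Spiral notebook £2.82: all other tangible goods → 7.5% → £0.21
Subtotal = £387.03; tax = £0.21; total due = £387.24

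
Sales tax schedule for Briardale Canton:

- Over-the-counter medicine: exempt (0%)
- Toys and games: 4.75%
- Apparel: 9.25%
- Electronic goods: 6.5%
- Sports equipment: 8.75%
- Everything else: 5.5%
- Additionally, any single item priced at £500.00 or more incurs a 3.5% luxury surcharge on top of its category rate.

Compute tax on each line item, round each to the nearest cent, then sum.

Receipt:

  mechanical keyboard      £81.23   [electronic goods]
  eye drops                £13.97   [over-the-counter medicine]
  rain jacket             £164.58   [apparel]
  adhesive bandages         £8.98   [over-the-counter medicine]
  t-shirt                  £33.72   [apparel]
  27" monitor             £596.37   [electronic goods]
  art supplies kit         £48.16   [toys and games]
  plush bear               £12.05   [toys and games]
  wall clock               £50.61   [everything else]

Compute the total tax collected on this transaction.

Mechanical keyboard £81.23: electronic goods → 6.5% → £5.28
Eye drops £13.97: over-the-counter medicine → 0% → £0.00
Rain jacket £164.58: apparel → 9.25% → £15.22
Adhesive bandages £8.98: over-the-counter medicine → 0% → £0.00
T-shirt £33.72: apparel → 9.25% → £3.12
27" monitor £596.37: electronic goods → 6.5% + 3.5% surcharge = 10% → £59.64
Art supplies kit £48.16: toys and games → 4.75% → £2.29
Plush bear £12.05: toys and games → 4.75% → £0.57
Wall clock £50.61: everything else → 5.5% → £2.78
Total tax = £5.28 + £15.22 + £3.12 + £59.64 + £2.29 + £0.57 + £2.78 = £88.90

£88.90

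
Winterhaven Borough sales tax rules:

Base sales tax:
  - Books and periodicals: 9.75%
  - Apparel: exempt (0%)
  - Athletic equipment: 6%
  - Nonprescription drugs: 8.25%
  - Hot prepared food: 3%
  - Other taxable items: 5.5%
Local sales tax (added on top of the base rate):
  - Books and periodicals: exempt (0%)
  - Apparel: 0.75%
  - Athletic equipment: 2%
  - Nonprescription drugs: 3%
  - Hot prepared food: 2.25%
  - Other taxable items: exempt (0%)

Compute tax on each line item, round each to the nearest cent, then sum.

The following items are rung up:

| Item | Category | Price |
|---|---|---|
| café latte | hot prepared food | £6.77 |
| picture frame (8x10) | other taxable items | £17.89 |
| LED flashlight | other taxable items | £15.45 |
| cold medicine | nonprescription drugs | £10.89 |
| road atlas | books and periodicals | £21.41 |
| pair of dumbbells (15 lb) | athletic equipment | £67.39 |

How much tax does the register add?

Café latte £6.77: hot prepared food → 3% + 2.25% local = 5.25% → £0.36
Picture frame (8x10) £17.89: other taxable items → 5.5% + 0% local = 5.5% → £0.98
LED flashlight £15.45: other taxable items → 5.5% + 0% local = 5.5% → £0.85
Cold medicine £10.89: nonprescription drugs → 8.25% + 3% local = 11.25% → £1.23
Road atlas £21.41: books and periodicals → 9.75% + 0% local = 9.75% → £2.09
Pair of dumbbells (15 lb) £67.39: athletic equipment → 6% + 2% local = 8% → £5.39
Total tax = £0.36 + £0.98 + £0.85 + £1.23 + £2.09 + £5.39 = £10.90

£10.90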